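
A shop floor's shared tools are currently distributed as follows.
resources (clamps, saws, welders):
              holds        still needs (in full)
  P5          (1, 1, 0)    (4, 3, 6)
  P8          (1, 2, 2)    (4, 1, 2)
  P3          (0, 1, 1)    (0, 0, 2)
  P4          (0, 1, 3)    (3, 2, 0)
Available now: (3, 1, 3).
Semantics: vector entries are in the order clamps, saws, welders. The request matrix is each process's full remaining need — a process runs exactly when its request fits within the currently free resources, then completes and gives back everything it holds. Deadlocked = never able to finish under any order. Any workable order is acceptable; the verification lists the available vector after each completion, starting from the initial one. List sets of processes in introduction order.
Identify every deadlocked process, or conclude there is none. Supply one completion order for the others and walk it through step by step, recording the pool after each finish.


Deadlocked set: P5 and P8.
Key observation: clamps is the bottleneck — with P3, P4 done the pool holds (3, 3, 7), short of every remaining need.
A valid finishing order for the others: P3, P4. Step-by-step check:
  pool = (3, 1, 3)
  P3: need (0, 0, 2) fits (3, 1, 3); releases (0, 1, 1), pool now (3, 2, 4)
  P4: need (3, 2, 0) fits (3, 2, 4); releases (0, 1, 3), pool now (3, 3, 7)
None of the blocked processes ever fits:
  P5 cannot run: need (4, 3, 6) vs free (3, 3, 7) (insufficient clamps)
  P8 cannot run: need (4, 1, 2) vs free (3, 3, 7) (insufficient clamps)


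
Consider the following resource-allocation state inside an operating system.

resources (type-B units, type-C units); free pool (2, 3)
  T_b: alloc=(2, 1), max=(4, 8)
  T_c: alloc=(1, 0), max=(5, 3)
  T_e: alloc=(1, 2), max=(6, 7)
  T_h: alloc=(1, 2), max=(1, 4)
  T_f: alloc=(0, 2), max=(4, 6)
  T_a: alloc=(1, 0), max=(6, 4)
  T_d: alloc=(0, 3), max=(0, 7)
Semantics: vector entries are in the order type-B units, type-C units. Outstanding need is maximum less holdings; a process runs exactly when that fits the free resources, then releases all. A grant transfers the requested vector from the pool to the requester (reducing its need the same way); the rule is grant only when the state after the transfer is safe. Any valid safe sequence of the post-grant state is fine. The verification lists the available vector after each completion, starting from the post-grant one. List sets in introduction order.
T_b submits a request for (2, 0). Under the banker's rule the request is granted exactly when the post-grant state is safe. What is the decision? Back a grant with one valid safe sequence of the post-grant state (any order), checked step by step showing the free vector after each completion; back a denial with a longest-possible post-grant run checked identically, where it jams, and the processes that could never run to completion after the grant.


GRANT — the state after the grant stays safe, e.g. via T_h, T_d, T_b, T_f, T_c, T_a, T_e.
Key observation: with (0, 3) left after the transfer, T_h can run at once — the state stays safe.
Step-by-step check of the post-grant state:
  pool = (0, 3)
  T_h needs (0, 2) <= (0, 3) -> finishes; pool += (1, 2) = (1, 5)
  T_d needs (0, 4) <= (1, 5) -> finishes; pool += (0, 3) = (1, 8)
  T_b needs (0, 7) <= (1, 8) -> finishes; pool += (4, 1) = (5, 9)
  T_f needs (4, 4) <= (5, 9) -> finishes; pool += (0, 2) = (5, 11)
  T_c needs (4, 3) <= (5, 11) -> finishes; pool += (1, 0) = (6, 11)
  T_a needs (5, 4) <= (6, 11) -> finishes; pool += (1, 0) = (7, 11)
  T_e needs (5, 5) <= (7, 11) -> finishes; pool += (1, 2) = (8, 13)


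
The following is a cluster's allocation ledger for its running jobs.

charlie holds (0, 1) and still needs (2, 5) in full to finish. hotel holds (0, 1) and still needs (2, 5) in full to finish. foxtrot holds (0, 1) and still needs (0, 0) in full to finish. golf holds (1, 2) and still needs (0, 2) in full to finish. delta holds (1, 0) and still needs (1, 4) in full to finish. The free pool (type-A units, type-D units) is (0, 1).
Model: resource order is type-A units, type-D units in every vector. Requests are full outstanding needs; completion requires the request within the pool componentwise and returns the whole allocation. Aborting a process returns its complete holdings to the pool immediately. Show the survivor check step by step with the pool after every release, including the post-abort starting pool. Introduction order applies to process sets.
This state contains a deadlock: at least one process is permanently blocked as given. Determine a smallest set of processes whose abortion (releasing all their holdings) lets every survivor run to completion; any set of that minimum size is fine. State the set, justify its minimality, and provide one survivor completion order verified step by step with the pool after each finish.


Abort hotel.
Key observation: before aborting hotel, charlie was permanently blocked — no order could ever run it; afterwards it completes at step 4.
Why nothing smaller works: aborting no one leaves the state deadlocked as given.
The survivors complete as foxtrot, golf, delta, charlie. Check, step by step (starting from the post-abort pool):
  pool = (0, 2)
  run foxtrot (needs (0, 0), free (0, 2)); after release of (0, 1) the pool is (0, 3)
  run golf (needs (0, 2), free (0, 3)); after release of (1, 2) the pool is (1, 5)
  run delta (needs (1, 4), free (1, 5)); after release of (1, 0) the pool is (2, 5)
  run charlie (needs (2, 5), free (2, 5)); after release of (0, 1) the pool is (2, 6)


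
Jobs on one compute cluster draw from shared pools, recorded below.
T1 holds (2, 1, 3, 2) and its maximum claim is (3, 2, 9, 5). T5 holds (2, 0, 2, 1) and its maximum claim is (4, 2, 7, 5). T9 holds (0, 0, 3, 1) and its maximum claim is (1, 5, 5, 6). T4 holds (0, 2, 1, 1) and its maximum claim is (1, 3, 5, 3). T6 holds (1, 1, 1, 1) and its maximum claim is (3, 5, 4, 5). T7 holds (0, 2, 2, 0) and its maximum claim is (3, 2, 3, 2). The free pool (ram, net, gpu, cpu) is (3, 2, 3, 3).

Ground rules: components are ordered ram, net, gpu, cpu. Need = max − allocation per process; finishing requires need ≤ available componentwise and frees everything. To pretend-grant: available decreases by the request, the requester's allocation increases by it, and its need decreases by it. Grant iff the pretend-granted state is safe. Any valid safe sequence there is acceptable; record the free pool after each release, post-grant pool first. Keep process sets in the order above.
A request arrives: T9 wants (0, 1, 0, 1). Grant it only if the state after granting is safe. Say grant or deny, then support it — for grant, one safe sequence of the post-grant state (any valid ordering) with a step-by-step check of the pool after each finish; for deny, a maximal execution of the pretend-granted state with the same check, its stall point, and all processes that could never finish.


GRANT — the state after the grant stays safe, e.g. via T7, T4, T1, T9, T5, T6.
Key observation: granting shrinks the pool to (3, 1, 3, 2), yet T7 still fits and the chain goes through.
Check on the post-grant state, step by step:
  pool = (3, 1, 3, 2)
  T7 needs (3, 0, 1, 2) <= (3, 1, 3, 2) -> finishes; pool += (0, 2, 2, 0) = (3, 3, 5, 2)
  T4 needs (1, 1, 4, 2) <= (3, 3, 5, 2) -> finishes; pool += (0, 2, 1, 1) = (3, 5, 6, 3)
  T1 needs (1, 1, 6, 3) <= (3, 5, 6, 3) -> finishes; pool += (2, 1, 3, 2) = (5, 6, 9, 5)
  T9 needs (1, 4, 2, 4) <= (5, 6, 9, 5) -> finishes; pool += (0, 1, 3, 2) = (5, 7, 12, 7)
  T5 needs (2, 2, 5, 4) <= (5, 7, 12, 7) -> finishes; pool += (2, 0, 2, 1) = (7, 7, 14, 8)
  T6 needs (2, 4, 3, 4) <= (7, 7, 14, 8) -> finishes; pool += (1, 1, 1, 1) = (8, 8, 15, 9)


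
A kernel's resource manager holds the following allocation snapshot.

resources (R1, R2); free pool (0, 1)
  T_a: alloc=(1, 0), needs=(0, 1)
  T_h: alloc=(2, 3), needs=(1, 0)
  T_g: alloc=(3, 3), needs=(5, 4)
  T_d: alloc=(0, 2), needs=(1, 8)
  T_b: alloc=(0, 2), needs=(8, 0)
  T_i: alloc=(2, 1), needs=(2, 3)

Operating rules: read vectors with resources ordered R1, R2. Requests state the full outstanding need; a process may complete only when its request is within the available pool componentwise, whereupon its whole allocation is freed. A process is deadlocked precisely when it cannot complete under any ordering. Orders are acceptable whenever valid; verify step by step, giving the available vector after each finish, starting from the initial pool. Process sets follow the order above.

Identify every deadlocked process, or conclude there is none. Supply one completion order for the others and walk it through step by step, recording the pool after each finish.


The deadlocked set is empty.
Key observation: beginning at T_a, releases accumulate fast enough that every process eventually fits.
The rest can finish in the order T_a, T_h, T_i, T_g, T_d, T_b. Step-by-step check:
  pool = (0, 1)
  run T_a (needs (0, 1), free (0, 1)); after release of (1, 0) the pool is (1, 1)
  run T_h (needs (1, 0), free (1, 1)); after release of (2, 3) the pool is (3, 4)
  run T_i (needs (2, 3), free (3, 4)); after release of (2, 1) the pool is (5, 5)
  run T_g (needs (5, 4), free (5, 5)); after release of (3, 3) the pool is (8, 8)
  run T_d (needs (1, 8), free (8, 8)); after release of (0, 2) the pool is (8, 10)
  run T_b (needs (8, 0), free (8, 10)); after release of (0, 2) the pool is (8, 12)


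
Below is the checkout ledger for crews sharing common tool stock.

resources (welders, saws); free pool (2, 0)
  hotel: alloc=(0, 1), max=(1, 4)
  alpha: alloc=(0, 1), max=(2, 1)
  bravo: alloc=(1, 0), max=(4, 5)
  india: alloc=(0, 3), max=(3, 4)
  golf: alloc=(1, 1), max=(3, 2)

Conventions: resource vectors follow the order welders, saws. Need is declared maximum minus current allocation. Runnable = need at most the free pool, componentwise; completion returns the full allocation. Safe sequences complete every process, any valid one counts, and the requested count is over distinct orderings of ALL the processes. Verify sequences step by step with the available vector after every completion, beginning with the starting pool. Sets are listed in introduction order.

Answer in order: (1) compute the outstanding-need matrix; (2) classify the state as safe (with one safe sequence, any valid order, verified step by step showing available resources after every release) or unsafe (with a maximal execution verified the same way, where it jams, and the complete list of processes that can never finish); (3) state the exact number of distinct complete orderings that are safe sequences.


(1) Remaining need (order welders, saws):
  hotel: (1, 3)
  alpha: (2, 0)
  bravo: (3, 5)
  india: (3, 1)
  golf: (2, 1)
(2) SAFE — a valid safe sequence is alpha, golf, india, hotel, bravo.
Key observation: the order's first zero-slack moment is alpha ((2, 0) needed, (2, 0) free — a requested resource with nothing to spare).
Verifying each step:
  pool = (2, 0)
  run alpha (needs (2, 0), free (2, 0)); after release of (0, 1) the pool is (2, 1)
  run golf (needs (2, 1), free (2, 1)); after release of (1, 1) the pool is (3, 2)
  run india (needs (3, 1), free (3, 2)); after release of (0, 3) the pool is (3, 5)
  run hotel (needs (1, 3), free (3, 5)); after release of (0, 1) the pool is (3, 6)
  run bravo (needs (3, 5), free (3, 6)); after release of (1, 0) the pool is (4, 6)
(3) Exactly 2 of the possible complete orderings are safe sequences.


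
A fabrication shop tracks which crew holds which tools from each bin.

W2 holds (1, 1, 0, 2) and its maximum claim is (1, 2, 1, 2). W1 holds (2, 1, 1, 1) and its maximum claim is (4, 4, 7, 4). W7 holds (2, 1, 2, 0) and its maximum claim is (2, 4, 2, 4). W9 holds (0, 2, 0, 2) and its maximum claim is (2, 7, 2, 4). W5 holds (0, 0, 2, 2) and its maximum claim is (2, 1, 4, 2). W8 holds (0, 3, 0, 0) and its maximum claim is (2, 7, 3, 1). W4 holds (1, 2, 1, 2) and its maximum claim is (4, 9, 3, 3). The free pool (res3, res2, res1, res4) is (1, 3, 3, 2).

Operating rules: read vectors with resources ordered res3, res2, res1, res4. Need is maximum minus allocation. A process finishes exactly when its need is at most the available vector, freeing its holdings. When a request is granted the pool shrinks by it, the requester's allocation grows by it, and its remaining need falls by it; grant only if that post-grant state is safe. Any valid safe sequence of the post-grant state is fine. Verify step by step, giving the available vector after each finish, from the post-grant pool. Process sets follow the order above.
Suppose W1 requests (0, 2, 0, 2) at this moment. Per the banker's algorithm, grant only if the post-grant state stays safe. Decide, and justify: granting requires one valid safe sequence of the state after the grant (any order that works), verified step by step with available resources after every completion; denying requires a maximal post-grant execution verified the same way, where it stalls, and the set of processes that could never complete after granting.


DENY: after the grant no complete ordering would exist.
Key observation: after W2, W5 the pool peaks at (2, 2, 5, 4), and each blocked process is short somewhere: W1 on res1; W7 on res2; W9 on res2; W8 on res2; W4 on res3, res2.
After a pretend grant, a maximal execution: W2, W5 — then nothing else fits. Step-by-step check:
  pool = (1, 1, 3, 0)
  W2 needs (0, 1, 1, 0) <= (1, 1, 3, 0) -> finishes; pool += (1, 1, 0, 2) = (2, 2, 3, 2)
  W5 needs (2, 1, 2, 0) <= (2, 2, 3, 2) -> finishes; pool += (0, 0, 2, 2) = (2, 2, 5, 4)
  W1 cannot run: need (2, 1, 6, 1) vs free (2, 2, 5, 4) (insufficient res1)
  W7 cannot run: need (0, 3, 0, 4) vs free (2, 2, 5, 4) (insufficient res2)
  W9 cannot run: need (2, 5, 2, 2) vs free (2, 2, 5, 4) (insufficient res2)
  W8 cannot run: need (2, 4, 3, 1) vs free (2, 2, 5, 4) (insufficient res2)
  W4 cannot run: need (3, 7, 2, 1) vs free (2, 2, 5, 4) (insufficient res3 and res2)
Had the request been granted, W1, W7, W9, W8 and W4 could never finish.


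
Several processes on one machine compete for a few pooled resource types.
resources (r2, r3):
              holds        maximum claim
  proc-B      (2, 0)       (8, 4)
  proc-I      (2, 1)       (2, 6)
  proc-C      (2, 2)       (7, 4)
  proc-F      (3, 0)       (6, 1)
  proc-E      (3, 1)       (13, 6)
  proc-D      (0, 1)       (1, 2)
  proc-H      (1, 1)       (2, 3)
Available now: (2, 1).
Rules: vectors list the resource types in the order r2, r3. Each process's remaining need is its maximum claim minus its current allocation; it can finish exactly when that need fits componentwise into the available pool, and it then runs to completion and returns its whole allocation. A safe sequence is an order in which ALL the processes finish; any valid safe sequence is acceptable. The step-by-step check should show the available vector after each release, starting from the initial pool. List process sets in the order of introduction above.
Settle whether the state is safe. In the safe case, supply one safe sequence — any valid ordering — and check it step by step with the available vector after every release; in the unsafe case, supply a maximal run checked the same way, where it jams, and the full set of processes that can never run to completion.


SAFE — a valid safe sequence is proc-D, proc-H, proc-F, proc-C, proc-I, proc-B, proc-E.
Key observation: the order's first zero-slack moment is proc-D ((1, 1) needed, (2, 1) free — a requested resource with nothing to spare).
Step-by-step check:
  pool = (2, 1)
  proc-D needs (1, 1) <= (2, 1) -> finishes; pool += (0, 1) = (2, 2)
  proc-H needs (1, 2) <= (2, 2) -> finishes; pool += (1, 1) = (3, 3)
  proc-F needs (3, 1) <= (3, 3) -> finishes; pool += (3, 0) = (6, 3)
  proc-C needs (5, 2) <= (6, 3) -> finishes; pool += (2, 2) = (8, 5)
  proc-I needs (0, 5) <= (8, 5) -> finishes; pool += (2, 1) = (10, 6)
  proc-B needs (6, 4) <= (10, 6) -> finishes; pool += (2, 0) = (12, 6)
  proc-E needs (10, 5) <= (12, 6) -> finishes; pool += (3, 1) = (15, 7)


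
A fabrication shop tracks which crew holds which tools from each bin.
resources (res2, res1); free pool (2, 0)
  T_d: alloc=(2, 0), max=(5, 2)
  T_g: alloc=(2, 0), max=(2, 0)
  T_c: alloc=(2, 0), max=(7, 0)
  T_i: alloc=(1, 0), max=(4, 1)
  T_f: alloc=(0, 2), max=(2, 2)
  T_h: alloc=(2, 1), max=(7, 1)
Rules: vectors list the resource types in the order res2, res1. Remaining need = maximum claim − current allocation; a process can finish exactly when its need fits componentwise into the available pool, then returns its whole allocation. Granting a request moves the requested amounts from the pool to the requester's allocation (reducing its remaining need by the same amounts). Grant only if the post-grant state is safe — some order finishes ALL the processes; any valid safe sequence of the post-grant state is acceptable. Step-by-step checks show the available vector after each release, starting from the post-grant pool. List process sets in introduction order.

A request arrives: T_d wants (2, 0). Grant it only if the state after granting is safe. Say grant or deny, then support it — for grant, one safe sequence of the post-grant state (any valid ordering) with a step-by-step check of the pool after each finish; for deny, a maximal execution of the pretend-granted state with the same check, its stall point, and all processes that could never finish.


GRANT. The post-grant state is safe; one safe sequence: T_g, T_f, T_d, T_i, T_c, T_h.
Key observation: granting shrinks the pool to (0, 0), yet T_g still fits and the chain goes through.
Step-by-step check of the post-grant state:
  pool = (0, 0)
  run T_g (needs (0, 0), free (0, 0)); after release of (2, 0) the pool is (2, 0)
  run T_f (needs (2, 0), free (2, 0)); after release of (0, 2) the pool is (2, 2)
  run T_d (needs (1, 2), free (2, 2)); after release of (4, 0) the pool is (6, 2)
  run T_i (needs (3, 1), free (6, 2)); after release of (1, 0) the pool is (7, 2)
  run T_c (needs (5, 0), free (7, 2)); after release of (2, 0) the pool is (9, 2)
  run T_h (needs (5, 0), free (9, 2)); after release of (2, 1) the pool is (11, 3)


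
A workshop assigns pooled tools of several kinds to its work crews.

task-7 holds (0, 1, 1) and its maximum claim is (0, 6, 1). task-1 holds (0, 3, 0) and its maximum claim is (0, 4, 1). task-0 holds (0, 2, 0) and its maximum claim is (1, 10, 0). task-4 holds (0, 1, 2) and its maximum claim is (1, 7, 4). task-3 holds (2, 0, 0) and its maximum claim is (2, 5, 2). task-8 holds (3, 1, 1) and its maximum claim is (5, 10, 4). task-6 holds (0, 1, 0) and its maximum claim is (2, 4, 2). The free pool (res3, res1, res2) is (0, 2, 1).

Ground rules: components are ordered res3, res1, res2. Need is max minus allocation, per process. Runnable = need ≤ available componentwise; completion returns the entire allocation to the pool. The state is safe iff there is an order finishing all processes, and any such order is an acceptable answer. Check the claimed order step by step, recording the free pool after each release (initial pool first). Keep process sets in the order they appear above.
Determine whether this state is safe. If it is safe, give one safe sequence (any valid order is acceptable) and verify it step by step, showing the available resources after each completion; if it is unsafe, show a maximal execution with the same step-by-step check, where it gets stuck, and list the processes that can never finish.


SAFE, for example via the order task-1, task-7, task-3, task-4, task-6, task-0, task-8.
Key observation: the order's first zero-slack moment is task-1 ((0, 1, 1) needed, (0, 2, 1) free — a requested resource with nothing to spare).
Verifying each step:
  pool = (0, 2, 1)
  task-1: need (0, 1, 1) fits (0, 2, 1); releases (0, 3, 0), pool now (0, 5, 1)
  task-7: need (0, 5, 0) fits (0, 5, 1); releases (0, 1, 1), pool now (0, 6, 2)
  task-3: need (0, 5, 2) fits (0, 6, 2); releases (2, 0, 0), pool now (2, 6, 2)
  task-4: need (1, 6, 2) fits (2, 6, 2); releases (0, 1, 2), pool now (2, 7, 4)
  task-6: need (2, 3, 2) fits (2, 7, 4); releases (0, 1, 0), pool now (2, 8, 4)
  task-0: need (1, 8, 0) fits (2, 8, 4); releases (0, 2, 0), pool now (2, 10, 4)
  task-8: need (2, 9, 3) fits (2, 10, 4); releases (3, 1, 1), pool now (5, 11, 5)


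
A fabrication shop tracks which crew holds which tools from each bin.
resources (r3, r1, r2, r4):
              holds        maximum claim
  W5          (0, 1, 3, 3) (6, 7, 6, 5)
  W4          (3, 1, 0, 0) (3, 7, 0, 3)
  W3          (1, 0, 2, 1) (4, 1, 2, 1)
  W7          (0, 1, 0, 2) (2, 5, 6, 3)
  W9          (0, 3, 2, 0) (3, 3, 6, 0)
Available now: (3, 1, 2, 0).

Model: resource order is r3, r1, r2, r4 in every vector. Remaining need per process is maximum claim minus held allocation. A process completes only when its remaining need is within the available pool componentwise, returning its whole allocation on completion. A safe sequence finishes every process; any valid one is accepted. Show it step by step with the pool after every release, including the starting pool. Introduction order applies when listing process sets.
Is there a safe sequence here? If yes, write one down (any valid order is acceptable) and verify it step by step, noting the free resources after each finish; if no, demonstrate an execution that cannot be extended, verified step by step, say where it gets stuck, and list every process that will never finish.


UNSAFE — no complete ordering exists.
Key observation: r1 is the bottleneck — with W3, W9, W7 done the pool holds (4, 5, 6, 3), short of every remaining need.
The run W3, W9, W7 cannot be extended any further. Step-by-step check:
  pool = (3, 1, 2, 0)
  W3 needs (3, 1, 0, 0) <= (3, 1, 2, 0) -> finishes; pool += (1, 0, 2, 1) = (4, 1, 4, 1)
  W9 needs (3, 0, 4, 0) <= (4, 1, 4, 1) -> finishes; pool += (0, 3, 2, 0) = (4, 4, 6, 1)
  W7 needs (2, 4, 6, 1) <= (4, 4, 6, 1) -> finishes; pool += (0, 1, 0, 2) = (4, 5, 6, 3)
  W5 cannot run: need (6, 6, 3, 2) vs free (4, 5, 6, 3) (insufficient r3 and r1)
  W4 cannot run: need (0, 6, 0, 3) vs free (4, 5, 6, 3) (insufficient r1)
Never able to finish: W5 and W4.


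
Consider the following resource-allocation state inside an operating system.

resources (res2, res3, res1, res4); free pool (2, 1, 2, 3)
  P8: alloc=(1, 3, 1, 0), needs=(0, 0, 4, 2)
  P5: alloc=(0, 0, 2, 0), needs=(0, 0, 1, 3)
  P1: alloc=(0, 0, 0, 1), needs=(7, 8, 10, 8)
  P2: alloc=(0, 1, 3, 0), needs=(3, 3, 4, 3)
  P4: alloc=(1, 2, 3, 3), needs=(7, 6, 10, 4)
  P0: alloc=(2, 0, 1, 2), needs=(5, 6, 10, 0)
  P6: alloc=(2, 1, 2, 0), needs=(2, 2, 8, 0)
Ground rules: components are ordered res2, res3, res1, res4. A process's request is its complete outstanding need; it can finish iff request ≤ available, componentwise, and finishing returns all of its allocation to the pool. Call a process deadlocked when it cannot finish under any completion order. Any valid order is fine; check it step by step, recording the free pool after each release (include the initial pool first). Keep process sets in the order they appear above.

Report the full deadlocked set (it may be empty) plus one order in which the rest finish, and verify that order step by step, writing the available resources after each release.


No process is deadlocked.
Key observation: P5 fits the free pool immediately, and its release cascades until everyone finishes.
A valid finishing order for the others: P5, P8, P2, P6, P0, P4, P1. Walking it through:
  pool = (2, 1, 2, 3)
  P5: need (0, 0, 1, 3) fits (2, 1, 2, 3); releases (0, 0, 2, 0), pool now (2, 1, 4, 3)
  P8: need (0, 0, 4, 2) fits (2, 1, 4, 3); releases (1, 3, 1, 0), pool now (3, 4, 5, 3)
  P2: need (3, 3, 4, 3) fits (3, 4, 5, 3); releases (0, 1, 3, 0), pool now (3, 5, 8, 3)
  P6: need (2, 2, 8, 0) fits (3, 5, 8, 3); releases (2, 1, 2, 0), pool now (5, 6, 10, 3)
  P0: need (5, 6, 10, 0) fits (5, 6, 10, 3); releases (2, 0, 1, 2), pool now (7, 6, 11, 5)
  P4: need (7, 6, 10, 4) fits (7, 6, 11, 5); releases (1, 2, 3, 3), pool now (8, 8, 14, 8)
  P1: need (7, 8, 10, 8) fits (8, 8, 14, 8); releases (0, 0, 0, 1), pool now (8, 8, 14, 9)


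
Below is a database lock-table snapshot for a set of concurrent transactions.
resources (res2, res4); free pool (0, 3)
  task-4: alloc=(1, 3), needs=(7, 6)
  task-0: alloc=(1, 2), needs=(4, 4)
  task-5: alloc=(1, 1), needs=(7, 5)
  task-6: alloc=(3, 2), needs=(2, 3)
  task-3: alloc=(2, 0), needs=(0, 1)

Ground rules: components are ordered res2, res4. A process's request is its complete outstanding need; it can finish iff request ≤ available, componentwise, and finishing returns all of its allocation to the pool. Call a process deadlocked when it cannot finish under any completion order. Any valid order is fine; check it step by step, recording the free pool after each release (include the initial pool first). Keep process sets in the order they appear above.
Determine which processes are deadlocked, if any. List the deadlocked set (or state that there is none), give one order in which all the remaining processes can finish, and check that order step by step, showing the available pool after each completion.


The deadlocked set is task-4 and task-5.
Key observation: even finishing task-3, task-6, task-0 leaves just (6, 7) free — too little res2 for any of the remaining processes.
A valid finishing order for the others: task-3, task-6, task-0. Verifying each step:
  pool = (0, 3)
  run task-3 (needs (0, 1), free (0, 3)); after release of (2, 0) the pool is (2, 3)
  run task-6 (needs (2, 3), free (2, 3)); after release of (3, 2) the pool is (5, 5)
  run task-0 (needs (4, 4), free (5, 5)); after release of (1, 2) the pool is (6, 7)
The stuck group stays short no matter what:
  task-4 cannot run: need (7, 6) vs free (6, 7) (insufficient res2)
  task-5 cannot run: need (7, 5) vs free (6, 7) (insufficient res2)


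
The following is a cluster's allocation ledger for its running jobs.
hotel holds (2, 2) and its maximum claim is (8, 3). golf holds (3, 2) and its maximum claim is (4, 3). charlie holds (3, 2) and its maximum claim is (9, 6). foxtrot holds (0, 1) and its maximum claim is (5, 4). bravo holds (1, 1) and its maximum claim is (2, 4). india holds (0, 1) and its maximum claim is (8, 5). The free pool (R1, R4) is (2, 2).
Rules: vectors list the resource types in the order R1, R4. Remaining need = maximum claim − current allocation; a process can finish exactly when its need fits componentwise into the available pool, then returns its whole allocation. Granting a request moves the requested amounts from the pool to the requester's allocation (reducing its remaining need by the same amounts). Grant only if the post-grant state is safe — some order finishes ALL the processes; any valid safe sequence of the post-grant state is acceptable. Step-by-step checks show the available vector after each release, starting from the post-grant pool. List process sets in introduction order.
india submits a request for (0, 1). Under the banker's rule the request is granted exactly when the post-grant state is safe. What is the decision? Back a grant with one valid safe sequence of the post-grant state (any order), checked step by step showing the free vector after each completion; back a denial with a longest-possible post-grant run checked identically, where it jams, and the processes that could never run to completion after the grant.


GRANT — the state after the grant stays safe, e.g. via golf, bravo, hotel, charlie, india, foxtrot.
Key observation: the grant leaves (2, 1) free — enough for golf, whose release restarts the cascade.
Step-by-step check of the post-grant state:
  pool = (2, 1)
  golf needs (1, 1) <= (2, 1) -> finishes; pool += (3, 2) = (5, 3)
  bravo needs (1, 3) <= (5, 3) -> finishes; pool += (1, 1) = (6, 4)
  hotel needs (6, 1) <= (6, 4) -> finishes; pool += (2, 2) = (8, 6)
  charlie needs (6, 4) <= (8, 6) -> finishes; pool += (3, 2) = (11, 8)
  india needs (8, 3) <= (11, 8) -> finishes; pool += (0, 2) = (11, 10)
  foxtrot needs (5, 3) <= (11, 10) -> finishes; pool += (0, 1) = (11, 11)


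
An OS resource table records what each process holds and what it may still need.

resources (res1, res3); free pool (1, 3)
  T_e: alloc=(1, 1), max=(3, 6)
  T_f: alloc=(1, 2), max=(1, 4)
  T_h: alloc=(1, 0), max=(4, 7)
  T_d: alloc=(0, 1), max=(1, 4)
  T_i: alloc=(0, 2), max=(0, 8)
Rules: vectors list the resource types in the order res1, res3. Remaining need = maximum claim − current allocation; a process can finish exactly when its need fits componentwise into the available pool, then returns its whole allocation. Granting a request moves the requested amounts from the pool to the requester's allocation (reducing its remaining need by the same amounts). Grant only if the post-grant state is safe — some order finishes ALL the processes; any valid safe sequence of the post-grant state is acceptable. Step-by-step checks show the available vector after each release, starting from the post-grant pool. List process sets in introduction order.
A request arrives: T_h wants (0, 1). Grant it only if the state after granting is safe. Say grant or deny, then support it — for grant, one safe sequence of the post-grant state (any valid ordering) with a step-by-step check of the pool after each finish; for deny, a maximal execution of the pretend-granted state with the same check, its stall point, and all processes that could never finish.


GRANT. The post-grant state is safe; one safe sequence: T_f, T_d, T_e, T_i, T_h.
Key observation: the grant leaves (1, 2) free — enough for T_f, whose release restarts the cascade.
Check on the post-grant state, step by step:
  pool = (1, 2)
  run T_f (needs (0, 2), free (1, 2)); after release of (1, 2) the pool is (2, 4)
  run T_d (needs (1, 3), free (2, 4)); after release of (0, 1) the pool is (2, 5)
  run T_e (needs (2, 5), free (2, 5)); after release of (1, 1) the pool is (3, 6)
  run T_i (needs (0, 6), free (3, 6)); after release of (0, 2) the pool is (3, 8)
  run T_h (needs (3, 6), free (3, 8)); after release of (1, 1) the pool is (4, 9)


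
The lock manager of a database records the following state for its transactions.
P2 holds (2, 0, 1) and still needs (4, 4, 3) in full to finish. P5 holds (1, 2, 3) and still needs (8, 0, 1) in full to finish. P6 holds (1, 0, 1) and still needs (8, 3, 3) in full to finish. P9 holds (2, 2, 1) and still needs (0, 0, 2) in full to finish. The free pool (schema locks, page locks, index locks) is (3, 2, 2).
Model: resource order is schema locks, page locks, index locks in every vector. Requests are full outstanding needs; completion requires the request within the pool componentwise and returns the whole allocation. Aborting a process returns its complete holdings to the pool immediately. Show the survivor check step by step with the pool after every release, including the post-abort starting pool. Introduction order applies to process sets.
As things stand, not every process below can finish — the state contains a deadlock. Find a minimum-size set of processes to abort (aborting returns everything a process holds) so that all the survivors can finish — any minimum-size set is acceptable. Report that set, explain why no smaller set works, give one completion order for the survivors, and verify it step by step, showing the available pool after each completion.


Abort P6.
Key observation: P5 was stuck for good until P6 gave back (1, 0, 1); in the order shown it finishes at step 3.
Why nothing smaller works: aborting no one leaves the state deadlocked as given.
The survivors complete as P9, P2, P5. Walking it through (starting from the post-abort pool):
  pool = (4, 2, 3)
  P9 needs (0, 0, 2) <= (4, 2, 3) -> finishes; pool += (2, 2, 1) = (6, 4, 4)
  P2 needs (4, 4, 3) <= (6, 4, 4) -> finishes; pool += (2, 0, 1) = (8, 4, 5)
  P5 needs (8, 0, 1) <= (8, 4, 5) -> finishes; pool += (1, 2, 3) = (9, 6, 8)


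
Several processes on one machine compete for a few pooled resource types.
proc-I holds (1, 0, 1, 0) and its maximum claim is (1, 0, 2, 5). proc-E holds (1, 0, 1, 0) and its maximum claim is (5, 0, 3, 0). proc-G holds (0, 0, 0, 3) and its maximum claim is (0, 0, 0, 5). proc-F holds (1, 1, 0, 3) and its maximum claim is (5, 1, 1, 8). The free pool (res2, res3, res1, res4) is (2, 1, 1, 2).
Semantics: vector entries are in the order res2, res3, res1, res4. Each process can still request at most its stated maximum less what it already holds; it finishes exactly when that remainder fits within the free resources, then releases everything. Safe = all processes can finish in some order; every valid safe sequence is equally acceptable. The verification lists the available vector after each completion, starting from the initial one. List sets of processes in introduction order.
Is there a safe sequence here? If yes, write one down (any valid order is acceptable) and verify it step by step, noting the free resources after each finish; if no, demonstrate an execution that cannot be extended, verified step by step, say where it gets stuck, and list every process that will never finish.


UNSAFE — no complete ordering exists.
Key observation: res2 is the bottleneck — with proc-G, proc-I done the pool holds (3, 1, 2, 5), short of every remaining need.
Going as far as possible: proc-G, proc-I; after that, nothing fits. Step-by-step check:
  pool = (2, 1, 1, 2)
  proc-G needs (0, 0, 0, 2) <= (2, 1, 1, 2) -> finishes; pool += (0, 0, 0, 3) = (2, 1, 1, 5)
  proc-I needs (0, 0, 1, 5) <= (2, 1, 1, 5) -> finishes; pool += (1, 0, 1, 0) = (3, 1, 2, 5)
  proc-E still needs (4, 0, 2, 0) but only (3, 1, 2, 5) is free — short on res2
  proc-F still needs (4, 0, 1, 5) but only (3, 1, 2, 5) is free — short on res2
Never able to finish: proc-E and proc-F.


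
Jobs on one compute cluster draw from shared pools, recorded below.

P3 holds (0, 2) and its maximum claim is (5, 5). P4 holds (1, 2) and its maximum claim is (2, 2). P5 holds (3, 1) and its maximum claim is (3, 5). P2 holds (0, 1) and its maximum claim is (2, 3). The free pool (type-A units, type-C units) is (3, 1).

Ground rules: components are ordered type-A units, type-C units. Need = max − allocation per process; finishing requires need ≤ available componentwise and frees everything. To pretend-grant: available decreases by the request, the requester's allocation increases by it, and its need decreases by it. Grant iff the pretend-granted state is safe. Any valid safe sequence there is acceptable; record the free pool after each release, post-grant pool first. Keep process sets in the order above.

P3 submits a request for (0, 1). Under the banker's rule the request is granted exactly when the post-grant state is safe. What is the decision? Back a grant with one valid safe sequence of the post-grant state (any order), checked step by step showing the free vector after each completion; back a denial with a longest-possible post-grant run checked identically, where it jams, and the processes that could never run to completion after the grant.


DENY. Granting would leave the state unsafe.
Key observation: after P4, P2 the pool peaks at (4, 3), and each blocked process is short somewhere: P3 on type-A units; P5 on type-C units.
On the post-grant state, P4, P2 is a maximal run — nothing extends it. Verifying each step:
  pool = (3, 0)
  P4 needs (1, 0) <= (3, 0) -> finishes; pool += (1, 2) = (4, 2)
  P2 needs (2, 2) <= (4, 2) -> finishes; pool += (0, 1) = (4, 3)
  blocked: P3 wants (5, 2), pool (4, 3) — not enough type-A units
  blocked: P5 wants (0, 4), pool (4, 3) — not enough type-C units
Post-grant, the permanently blocked set is P3 and P5.


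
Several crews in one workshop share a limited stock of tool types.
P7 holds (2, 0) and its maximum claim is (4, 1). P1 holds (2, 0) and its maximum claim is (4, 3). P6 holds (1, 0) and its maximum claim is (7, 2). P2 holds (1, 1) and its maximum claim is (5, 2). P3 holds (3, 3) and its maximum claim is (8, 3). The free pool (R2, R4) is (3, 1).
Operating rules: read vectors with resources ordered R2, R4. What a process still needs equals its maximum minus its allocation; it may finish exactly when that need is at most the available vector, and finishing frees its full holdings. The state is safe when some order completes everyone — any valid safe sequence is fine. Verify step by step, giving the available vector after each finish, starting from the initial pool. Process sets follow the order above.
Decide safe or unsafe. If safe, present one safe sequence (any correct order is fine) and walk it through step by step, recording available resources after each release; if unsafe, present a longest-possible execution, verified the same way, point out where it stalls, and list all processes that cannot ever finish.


The state is SAFE; one workable sequence: P7, P2, P3, P6, P1.
Key observation: reading the order forward, P7 is the first process whose need (2, 1) meets the free pool (3, 1) exactly on a resource it requests.
Verifying each step:
  pool = (3, 1)
  P7: need (2, 1) fits (3, 1); releases (2, 0), pool now (5, 1)
  P2: need (4, 1) fits (5, 1); releases (1, 1), pool now (6, 2)
  P3: need (5, 0) fits (6, 2); releases (3, 3), pool now (9, 5)
  P6: need (6, 2) fits (9, 5); releases (1, 0), pool now (10, 5)
  P1: need (2, 3) fits (10, 5); releases (2, 0), pool now (12, 5)


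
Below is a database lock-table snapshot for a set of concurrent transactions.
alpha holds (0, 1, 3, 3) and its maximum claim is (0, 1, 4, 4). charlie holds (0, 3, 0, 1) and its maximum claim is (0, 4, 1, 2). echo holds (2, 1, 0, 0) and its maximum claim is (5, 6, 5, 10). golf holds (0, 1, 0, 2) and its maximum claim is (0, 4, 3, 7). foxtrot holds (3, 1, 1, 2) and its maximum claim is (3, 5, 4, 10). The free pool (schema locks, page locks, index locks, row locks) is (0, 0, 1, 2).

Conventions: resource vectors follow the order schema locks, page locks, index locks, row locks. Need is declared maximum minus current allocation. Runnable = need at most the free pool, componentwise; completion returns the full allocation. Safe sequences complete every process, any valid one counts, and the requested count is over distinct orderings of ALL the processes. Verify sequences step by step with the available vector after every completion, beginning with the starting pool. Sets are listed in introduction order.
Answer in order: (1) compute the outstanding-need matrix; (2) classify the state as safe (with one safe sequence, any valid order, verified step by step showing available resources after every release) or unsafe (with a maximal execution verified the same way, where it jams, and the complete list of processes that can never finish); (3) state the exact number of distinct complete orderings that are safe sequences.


(1) Outstanding need per process (order schema locks, page locks, index locks, row locks):
  alpha: (0, 0, 1, 1)
  charlie: (0, 1, 1, 1)
  echo: (3, 5, 5, 10)
  golf: (0, 3, 3, 5)
  foxtrot: (0, 4, 3, 8)
(2) SAFE. One safe sequence: alpha, charlie, golf, foxtrot, echo.
Key observation: alpha marks the first exact bind of the order: its need (0, 0, 1, 1) fits the free (0, 0, 1, 2) with zero slack on a requested resource.
Walking it through:
  pool = (0, 0, 1, 2)
  run alpha (needs (0, 0, 1, 1), free (0, 0, 1, 2)); after release of (0, 1, 3, 3) the pool is (0, 1, 4, 5)
  run charlie (needs (0, 1, 1, 1), free (0, 1, 4, 5)); after release of (0, 3, 0, 1) the pool is (0, 4, 4, 6)
  run golf (needs (0, 3, 3, 5), free (0, 4, 4, 6)); after release of (0, 1, 0, 2) the pool is (0, 5, 4, 8)
  run foxtrot (needs (0, 4, 3, 8), free (0, 5, 4, 8)); after release of (3, 1, 1, 2) the pool is (3, 6, 5, 10)
  run echo (needs (3, 5, 5, 10), free (3, 6, 5, 10)); after release of (2, 1, 0, 0) the pool is (5, 7, 5, 10)
(3) Exactly 1 of the possible complete orderings is a safe sequence.


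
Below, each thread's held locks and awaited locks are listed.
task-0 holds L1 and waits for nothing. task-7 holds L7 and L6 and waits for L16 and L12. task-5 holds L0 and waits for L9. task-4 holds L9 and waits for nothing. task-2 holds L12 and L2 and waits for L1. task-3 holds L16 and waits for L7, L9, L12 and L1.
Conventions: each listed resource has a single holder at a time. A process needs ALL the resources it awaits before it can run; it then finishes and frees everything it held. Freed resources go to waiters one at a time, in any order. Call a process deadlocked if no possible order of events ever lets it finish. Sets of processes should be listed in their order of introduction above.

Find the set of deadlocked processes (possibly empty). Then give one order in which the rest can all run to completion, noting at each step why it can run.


The deadlocked set is task-7 and task-3.
Key observation: the loop task-7 -> task-3 -> task-7 blocks itself forever; no other process is dragged down with it.
A valid finishing order for the others: task-0, task-4, task-5, task-2.
Step-by-step check:
  task-0: no waits; runs immediately, freeing L1
  task-4: no waits; runs immediately, freeing L9
  run task-5 (all its waits — L9 — are resolved); releases L0
  run task-2 (all its waits — L1 — are resolved); releases L12 and L2
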